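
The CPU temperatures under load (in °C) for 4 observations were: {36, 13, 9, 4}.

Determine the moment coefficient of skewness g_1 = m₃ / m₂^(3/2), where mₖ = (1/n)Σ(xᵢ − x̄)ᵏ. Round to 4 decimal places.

x̄ = (36 + 13 + 9 + 4) / 4 = 15.5000
deviations (xᵢ − x̄): 20.5000, -2.5000, -6.5000, -11.5000
Σ(xᵢ − x̄)² = 601.0000 ⇒ m₂ = 601.0000/4 = 150.25000
Σ(xᵢ − x̄)³ = 6804.0000 ⇒ m₃ = 6804.0000/4 = 1701.00000
m₂^(3/2) = 150.25000^(1.5) = 1841.71201
g_1 = m₃ / m₂^(3/2) = 1701.00000 / 1841.71201 ≈ 0.9236

0.9236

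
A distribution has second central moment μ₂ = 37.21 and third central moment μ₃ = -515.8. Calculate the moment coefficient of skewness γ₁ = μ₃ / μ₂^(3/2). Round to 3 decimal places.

-2.272

σ = √μ₂ = √37.21 = 6.10000
σ³ = μ₂^(3/2) = 226.98100
γ₁ = μ₃/σ³ = -515.8 / 226.98100 ≈ -2.272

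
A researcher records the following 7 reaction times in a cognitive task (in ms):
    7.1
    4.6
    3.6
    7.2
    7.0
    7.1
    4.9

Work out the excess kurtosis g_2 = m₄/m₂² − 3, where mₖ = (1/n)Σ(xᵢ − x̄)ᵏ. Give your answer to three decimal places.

x̄ = 5.9286
Σ(xᵢ − x̄)² = 13.7543 ⇒ m₂ = 1.96490
Σ(xᵢ − x̄)⁴ = 41.3327 ⇒ m₄ = 5.90467
m₂² = 3.86082
g_2 = m₄/m₂² − 3 = 1.52938 − 3 ≈ -1.471

-1.471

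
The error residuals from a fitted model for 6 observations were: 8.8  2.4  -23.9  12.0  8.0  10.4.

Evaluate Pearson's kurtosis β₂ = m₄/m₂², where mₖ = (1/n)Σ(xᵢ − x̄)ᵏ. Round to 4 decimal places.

3.7801

x̄ = 2.9500
Σ(xᵢ − x̄)² = 918.3550 ⇒ m₂ = 153.05917
Σ(xᵢ − x̄)⁴ = 531339.4465 ⇒ m₄ = 88556.57442
m₂² = 23427.10850
β₂ = m₄/m₂² = 88556.57442 / 23427.10850 ≈ 3.7801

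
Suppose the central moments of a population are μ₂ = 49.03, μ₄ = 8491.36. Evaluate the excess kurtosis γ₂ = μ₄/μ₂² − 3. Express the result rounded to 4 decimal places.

μ₂² = 49.03² = 2403.94090
μ₄/μ₂² = 8491.36 / 2403.94090 = 3.53227
γ₂ = 3.53227 − 3 ≈ 0.5323

0.5323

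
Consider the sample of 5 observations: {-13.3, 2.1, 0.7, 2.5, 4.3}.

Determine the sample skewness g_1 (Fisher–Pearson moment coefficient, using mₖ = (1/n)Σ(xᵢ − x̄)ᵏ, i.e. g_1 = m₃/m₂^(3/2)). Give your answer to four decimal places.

x̄ = (-13.3 + 2.1 + 0.7 + 2.5 + 4.3) / 5 = -0.7400
deviations (xᵢ − x̄): -12.5600, 2.8400, 1.4400, 3.2400, 5.0400
Σ(xᵢ − x̄)² = 203.7920 ⇒ m₂ = 203.7920/5 = 40.75840
Σ(xᵢ − x̄)³ = -1793.4566 ⇒ m₃ = -1793.4566/5 = -358.69133
m₂^(3/2) = 40.75840^(1.5) = 260.21102
g_1 = m₃ / m₂^(3/2) = -358.69133 / 260.21102 ≈ -1.3785

-1.3785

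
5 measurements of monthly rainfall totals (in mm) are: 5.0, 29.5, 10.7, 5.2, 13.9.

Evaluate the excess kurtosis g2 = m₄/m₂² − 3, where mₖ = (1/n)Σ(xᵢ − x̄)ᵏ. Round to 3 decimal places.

-0.417

x̄ = 12.8600
Σ(xᵢ − x̄)² = 403.0920 ⇒ m₂ = 80.61840
Σ(xᵢ − x̄)⁴ = 83950.3333 ⇒ m₄ = 16790.06666
m₂² = 6499.32642
g2 = m₄/m₂² − 3 = 2.58335 − 3 ≈ -0.417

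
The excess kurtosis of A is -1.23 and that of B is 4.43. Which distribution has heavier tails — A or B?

B

Higher excess kurtosis ⇒ heavier tails relative to the normal distribution.
-1.23 vs 4.43: the larger is 4.43, so B has heavier tails. (B is leptokurtic — heavier-than-normal tails; the other is platykurtic.)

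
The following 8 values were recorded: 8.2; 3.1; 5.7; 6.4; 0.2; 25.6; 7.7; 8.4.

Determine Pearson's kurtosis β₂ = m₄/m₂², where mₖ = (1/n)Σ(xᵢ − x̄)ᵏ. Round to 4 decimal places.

x̄ = 8.1625
Σ(xᵢ − x̄)² = 402.5388 ⇒ m₂ = 50.31734
Σ(xᵢ − x̄)⁴ = 97179.4282 ⇒ m₄ = 12147.42853
m₂² = 2531.83508
β₂ = m₄/m₂² = 12147.42853 / 2531.83508 ≈ 4.7979

4.7979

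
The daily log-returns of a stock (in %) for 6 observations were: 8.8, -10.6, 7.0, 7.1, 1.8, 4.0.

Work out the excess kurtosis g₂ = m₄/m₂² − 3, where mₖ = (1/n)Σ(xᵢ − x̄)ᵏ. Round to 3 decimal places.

x̄ = 3.0167
Σ(xᵢ − x̄)² = 253.8483 ⇒ m₂ = 42.30806
Σ(xᵢ − x̄)⁴ = 36029.8007 ⇒ m₄ = 6004.96679
m₂² = 1789.97156
g₂ = m₄/m₂² − 3 = 3.35478 − 3 ≈ 0.355

0.355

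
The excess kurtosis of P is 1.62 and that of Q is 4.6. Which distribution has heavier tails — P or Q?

Q

Higher excess kurtosis ⇒ heavier tails relative to the normal distribution.
1.62 vs 4.6: the larger is 4.6, so Q has heavier tails.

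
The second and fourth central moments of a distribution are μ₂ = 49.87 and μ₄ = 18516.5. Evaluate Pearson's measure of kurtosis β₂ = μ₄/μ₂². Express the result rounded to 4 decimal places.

7.4453

μ₂² = 49.87² = 2487.01690
μ₄/μ₂² = 18516.5 / 2487.01690 = 7.44527
β₂ ≈ 7.4453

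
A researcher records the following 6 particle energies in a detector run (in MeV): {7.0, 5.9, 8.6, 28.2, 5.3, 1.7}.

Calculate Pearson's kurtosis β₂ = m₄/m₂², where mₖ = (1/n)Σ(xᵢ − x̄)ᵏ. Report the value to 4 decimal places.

3.8145

x̄ = 9.4500
Σ(xᵢ − x̄)² = 448.1750 ⇒ m₂ = 74.69583
Σ(xᵢ − x̄)⁴ = 127695.6848 ⇒ m₄ = 21282.61414
m₂² = 5579.46752
β₂ = m₄/m₂² = 21282.61414 / 5579.46752 ≈ 3.8145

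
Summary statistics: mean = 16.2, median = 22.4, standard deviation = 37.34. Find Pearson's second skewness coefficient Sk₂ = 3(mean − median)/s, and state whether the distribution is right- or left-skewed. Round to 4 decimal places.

Sk₂ = 3(16.2 − 22.4) / 37.34 = 3 × -6.2000 / 37.34
    = -18.6000 / 37.34 ≈ -0.4981
Sk₂ < 0 ⇒ mean < median ⇒ left-skewed (negative skew).

-0.4981, left-skewed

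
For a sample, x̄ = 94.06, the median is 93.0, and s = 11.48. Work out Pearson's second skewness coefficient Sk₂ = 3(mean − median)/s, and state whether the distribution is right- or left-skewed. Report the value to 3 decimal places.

0.277, right-skewed

Sk₂ = 3(94.06 − 93.0) / 11.48 = 3 × 1.0600 / 11.48
    = 3.1800 / 11.48 ≈ 0.277
Sk₂ > 0 ⇒ mean > median ⇒ right-skewed (positive skew).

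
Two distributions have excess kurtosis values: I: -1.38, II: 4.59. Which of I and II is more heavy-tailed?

II

Higher excess kurtosis ⇒ heavier tails relative to the normal distribution.
-1.38 vs 4.59: the larger is 4.59, so II has heavier tails. (II is leptokurtic — heavier-than-normal tails; the other is platykurtic.)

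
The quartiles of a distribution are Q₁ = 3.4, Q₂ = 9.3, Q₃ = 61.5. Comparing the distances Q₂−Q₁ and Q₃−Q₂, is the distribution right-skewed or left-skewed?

Q₂ − Q₁ = 5.9;  Q₃ − Q₂ = 52.2
Q₃ − Q₂ > Q₂ − Q₁ ⇒ the upper half is more spread out ⇒ right-skewed.

right-skewed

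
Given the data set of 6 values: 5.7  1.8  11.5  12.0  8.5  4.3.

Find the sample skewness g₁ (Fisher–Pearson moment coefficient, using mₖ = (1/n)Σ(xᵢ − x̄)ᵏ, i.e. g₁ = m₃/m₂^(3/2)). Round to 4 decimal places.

x̄ = (5.7 + 1.8 + 11.5 + 12.0 + 8.5 + 4.3) / 6 = 7.3000
deviations (xᵢ − x̄): -1.6000, -5.5000, 4.2000, 4.7000, 1.2000, -3.0000
Σ(xᵢ − x̄)² = 82.9800 ⇒ m₂ = 82.9800/6 = 13.83000
Σ(xᵢ − x̄)³ = -17.8320 ⇒ m₃ = -17.8320/6 = -2.97200
m₂^(3/2) = 13.83000^(1.5) = 51.43198
g₁ = m₃ / m₂^(3/2) = -2.97200 / 51.43198 ≈ -0.0578

-0.0578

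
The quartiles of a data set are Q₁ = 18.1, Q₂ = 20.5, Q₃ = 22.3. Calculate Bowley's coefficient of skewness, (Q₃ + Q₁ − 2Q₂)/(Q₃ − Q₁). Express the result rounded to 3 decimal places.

numerator: Q₃ + Q₁ − 2Q₂ = 22.3 + 18.1 − 2×20.5 = -0.6000
denominator: Q₃ − Q₁ = 22.3 − 18.1 = 4.2000
Bowley skewness = -0.6000 / 4.2000 ≈ -0.143

-0.143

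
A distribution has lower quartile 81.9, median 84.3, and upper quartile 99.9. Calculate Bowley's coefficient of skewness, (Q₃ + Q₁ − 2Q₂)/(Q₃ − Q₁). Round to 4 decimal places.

0.7333

numerator: Q₃ + Q₁ − 2Q₂ = 99.9 + 81.9 − 2×84.3 = 13.2000
denominator: Q₃ − Q₁ = 99.9 − 81.9 = 18.0000
Bowley skewness = 13.2000 / 18.0000 ≈ 0.7333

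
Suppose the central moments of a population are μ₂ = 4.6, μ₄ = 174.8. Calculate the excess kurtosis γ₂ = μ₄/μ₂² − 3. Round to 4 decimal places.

5.2609

μ₂² = 4.6² = 21.16000
μ₄/μ₂² = 174.8 / 21.16000 = 8.26087
γ₂ = 8.26087 − 3 ≈ 5.2609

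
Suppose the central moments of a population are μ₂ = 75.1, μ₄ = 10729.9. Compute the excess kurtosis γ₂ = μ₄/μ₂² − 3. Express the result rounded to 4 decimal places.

μ₂² = 75.1² = 5640.01000
μ₄/μ₂² = 10729.9 / 5640.01000 = 1.90246
γ₂ = 1.90246 − 3 ≈ -1.0975

-1.0975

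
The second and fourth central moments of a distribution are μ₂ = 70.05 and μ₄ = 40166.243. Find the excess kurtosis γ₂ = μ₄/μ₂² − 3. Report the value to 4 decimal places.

5.1855

μ₂² = 70.05² = 4907.00250
μ₄/μ₂² = 40166.243 / 4907.00250 = 8.18549
γ₂ = 8.18549 − 3 ≈ 5.1855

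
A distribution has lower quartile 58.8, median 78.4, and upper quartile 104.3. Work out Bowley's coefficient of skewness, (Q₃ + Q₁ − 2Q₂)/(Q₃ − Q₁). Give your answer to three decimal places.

numerator: Q₃ + Q₁ − 2Q₂ = 104.3 + 58.8 − 2×78.4 = 6.3000
denominator: Q₃ − Q₁ = 104.3 − 58.8 = 45.5000
Bowley skewness = 6.3000 / 45.5000 ≈ 0.138

0.138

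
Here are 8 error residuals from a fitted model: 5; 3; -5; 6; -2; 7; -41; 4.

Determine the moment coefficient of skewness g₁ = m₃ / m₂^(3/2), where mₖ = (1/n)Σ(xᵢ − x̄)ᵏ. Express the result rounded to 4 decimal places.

x̄ = (5 + 3 - 5 + 6 - 2 + 7 - 41 + 4) / 8 = -2.8750
deviations (xᵢ − x̄): 7.8750, 5.8750, -2.1250, 8.8750, 0.8750, 9.8750, -38.1250, 6.8750
Σ(xᵢ − x̄)² = 1778.8750 ⇒ m₂ = 1778.8750/8 = 222.35938
Σ(xᵢ − x̄)³ = -52746.0938 ⇒ m₃ = -52746.0938/8 = -6593.26172
m₂^(3/2) = 222.35938^(1.5) = 3315.76060
g₁ = m₃ / m₂^(3/2) = -6593.26172 / 3315.76060 ≈ -1.9885

-1.9885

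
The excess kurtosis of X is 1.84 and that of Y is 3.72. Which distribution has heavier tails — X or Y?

Higher excess kurtosis ⇒ heavier tails relative to the normal distribution.
1.84 vs 3.72: the larger is 3.72, so Y has heavier tails.

Y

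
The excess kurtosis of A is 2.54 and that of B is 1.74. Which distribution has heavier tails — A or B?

Higher excess kurtosis ⇒ heavier tails relative to the normal distribution.
2.54 vs 1.74: the larger is 2.54, so A has heavier tails.

A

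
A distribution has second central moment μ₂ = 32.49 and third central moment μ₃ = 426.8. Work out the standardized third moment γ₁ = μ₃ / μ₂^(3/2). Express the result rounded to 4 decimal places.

2.3046

σ = √μ₂ = √32.49 = 5.70000
σ³ = μ₂^(3/2) = 185.19300
γ₁ = μ₃/σ³ = 426.8 / 185.19300 ≈ 2.3046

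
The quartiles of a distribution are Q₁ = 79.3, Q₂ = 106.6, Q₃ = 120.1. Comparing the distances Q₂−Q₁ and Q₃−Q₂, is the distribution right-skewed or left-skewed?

Q₂ − Q₁ = 27.3;  Q₃ − Q₂ = 13.5
Q₂ − Q₁ > Q₃ − Q₂ ⇒ the lower half is more spread out ⇒ left-skewed.

left-skewed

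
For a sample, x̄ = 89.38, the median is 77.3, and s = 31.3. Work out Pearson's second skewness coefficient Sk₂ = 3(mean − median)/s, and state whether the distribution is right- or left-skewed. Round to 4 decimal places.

1.1578, right-skewed

Sk₂ = 3(89.38 − 77.3) / 31.3 = 3 × 12.0800 / 31.3
    = 36.2400 / 31.3 ≈ 1.1578
Sk₂ > 0 ⇒ mean > median ⇒ right-skewed (positive skew).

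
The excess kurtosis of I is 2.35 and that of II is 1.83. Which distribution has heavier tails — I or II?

I

Higher excess kurtosis ⇒ heavier tails relative to the normal distribution.
2.35 vs 1.83: the larger is 2.35, so I has heavier tails.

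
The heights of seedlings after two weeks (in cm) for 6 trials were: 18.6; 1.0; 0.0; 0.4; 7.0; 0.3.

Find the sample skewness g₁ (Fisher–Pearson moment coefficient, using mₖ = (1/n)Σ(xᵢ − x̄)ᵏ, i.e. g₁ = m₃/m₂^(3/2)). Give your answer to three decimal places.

x̄ = (18.6 + 1.0 + 0.0 + 0.4 + 7.0 + 0.3) / 6 = 4.5500
deviations (xᵢ − x̄): 14.0500, -3.5500, -4.5500, -4.1500, 2.4500, -4.2500
Σ(xᵢ − x̄)² = 271.9950 ⇒ m₂ = 271.9950/6 = 45.33250
Σ(xᵢ − x̄)³ = 2501.0370 ⇒ m₃ = 2501.0370/6 = 416.83950
m₂^(3/2) = 45.33250^(1.5) = 305.22107
g₁ = m₃ / m₂^(3/2) = 416.83950 / 305.22107 ≈ 1.366

1.366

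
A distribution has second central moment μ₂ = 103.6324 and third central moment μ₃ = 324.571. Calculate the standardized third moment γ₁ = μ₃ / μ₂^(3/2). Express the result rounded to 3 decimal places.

0.308

σ = √μ₂ = √103.6324 = 10.18000
σ³ = μ₂^(3/2) = 1054.97783
γ₁ = μ₃/σ³ = 324.571 / 1054.97783 ≈ 0.308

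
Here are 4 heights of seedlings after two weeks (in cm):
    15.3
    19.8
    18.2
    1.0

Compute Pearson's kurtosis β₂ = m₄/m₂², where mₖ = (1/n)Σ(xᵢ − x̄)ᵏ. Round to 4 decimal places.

2.2041

x̄ = 13.5750
Σ(xᵢ − x̄)² = 221.2475 ⇒ m₂ = 55.31188
Σ(xᵢ − x̄)⁴ = 26973.3187 ⇒ m₄ = 6743.32967
m₂² = 3059.40352
β₂ = m₄/m₂² = 6743.32967 / 3059.40352 ≈ 2.2041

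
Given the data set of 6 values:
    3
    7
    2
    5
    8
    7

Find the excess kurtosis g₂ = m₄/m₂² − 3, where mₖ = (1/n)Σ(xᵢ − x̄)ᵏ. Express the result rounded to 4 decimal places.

x̄ = 5.3333
Σ(xᵢ − x̄)² = 29.3333 ⇒ m₂ = 4.88889
Σ(xᵢ − x̄)⁴ = 219.1111 ⇒ m₄ = 36.51852
m₂² = 23.90123
g₂ = m₄/m₂² − 3 = 1.52789 − 3 ≈ -1.4721

-1.4721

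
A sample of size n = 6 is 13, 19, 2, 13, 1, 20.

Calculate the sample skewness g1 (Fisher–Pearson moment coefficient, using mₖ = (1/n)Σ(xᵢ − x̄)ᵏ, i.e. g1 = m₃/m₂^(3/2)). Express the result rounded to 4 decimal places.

-0.3242

x̄ = (13 + 19 + 2 + 13 + 1 + 20) / 6 = 11.3333
deviations (xᵢ − x̄): 1.6667, 7.6667, -9.3333, 1.6667, -10.3333, 8.6667
Σ(xᵢ − x̄)² = 333.3333 ⇒ m₂ = 333.3333/6 = 55.55556
Σ(xᵢ − x̄)³ = -805.5556 ⇒ m₃ = -805.5556/6 = -134.25926
m₂^(3/2) = 55.55556^(1.5) = 414.08666
g1 = m₃ / m₂^(3/2) = -134.25926 / 414.08666 ≈ -0.3242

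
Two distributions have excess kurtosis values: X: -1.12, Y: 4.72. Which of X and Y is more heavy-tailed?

Y

Higher excess kurtosis ⇒ heavier tails relative to the normal distribution.
-1.12 vs 4.72: the larger is 4.72, so Y has heavier tails. (Y is leptokurtic — heavier-than-normal tails; the other is platykurtic.)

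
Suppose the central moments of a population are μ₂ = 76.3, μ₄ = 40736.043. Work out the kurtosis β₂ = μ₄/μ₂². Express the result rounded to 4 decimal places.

6.9973

μ₂² = 76.3² = 5821.69000
μ₄/μ₂² = 40736.043 / 5821.69000 = 6.99729
β₂ ≈ 6.9973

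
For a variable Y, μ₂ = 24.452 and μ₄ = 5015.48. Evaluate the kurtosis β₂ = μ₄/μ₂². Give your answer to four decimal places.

8.3885

μ₂² = 24.452² = 597.90030
μ₄/μ₂² = 5015.48 / 597.90030 = 8.38849
β₂ ≈ 8.3885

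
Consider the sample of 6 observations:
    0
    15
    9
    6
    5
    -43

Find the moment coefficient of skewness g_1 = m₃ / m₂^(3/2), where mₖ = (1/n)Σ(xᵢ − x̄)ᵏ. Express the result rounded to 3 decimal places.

x̄ = (0 + 15 + 9 + 6 + 5 - 43) / 6 = -1.3333
deviations (xᵢ − x̄): 1.3333, 16.3333, 10.3333, 7.3333, 6.3333, -41.6667
Σ(xᵢ − x̄)² = 2205.3333 ⇒ m₂ = 2205.3333/6 = 367.55556
Σ(xᵢ − x̄)³ = -66226.4444 ⇒ m₃ = -66226.4444/6 = -11037.74074
m₂^(3/2) = 367.55556^(1.5) = 7046.67898
g_1 = m₃ / m₂^(3/2) = -11037.74074 / 7046.67898 ≈ -1.566

-1.566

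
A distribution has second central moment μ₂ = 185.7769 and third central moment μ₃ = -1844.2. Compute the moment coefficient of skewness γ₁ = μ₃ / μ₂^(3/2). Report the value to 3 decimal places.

σ = √μ₂ = √185.7769 = 13.63000
σ³ = μ₂^(3/2) = 2532.13915
γ₁ = μ₃/σ³ = -1844.2 / 2532.13915 ≈ -0.728

-0.728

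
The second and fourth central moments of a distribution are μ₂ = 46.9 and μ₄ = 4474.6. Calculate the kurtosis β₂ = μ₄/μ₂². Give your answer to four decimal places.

μ₂² = 46.9² = 2199.61000
μ₄/μ₂² = 4474.6 / 2199.61000 = 2.03427
β₂ ≈ 2.0343

2.0343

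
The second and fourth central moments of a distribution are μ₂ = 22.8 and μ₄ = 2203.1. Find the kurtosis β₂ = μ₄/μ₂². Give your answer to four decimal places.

μ₂² = 22.8² = 519.84000
μ₄/μ₂² = 2203.1 / 519.84000 = 4.23803
β₂ ≈ 4.2380

4.2380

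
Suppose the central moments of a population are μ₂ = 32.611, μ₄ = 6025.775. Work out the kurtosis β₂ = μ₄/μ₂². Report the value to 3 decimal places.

5.666

μ₂² = 32.611² = 1063.47732
μ₄/μ₂² = 6025.775 / 1063.47732 = 5.66611
β₂ ≈ 5.666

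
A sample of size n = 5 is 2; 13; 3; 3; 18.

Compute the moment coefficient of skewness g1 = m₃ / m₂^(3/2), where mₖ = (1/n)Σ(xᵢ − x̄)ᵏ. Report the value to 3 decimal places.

0.574

x̄ = (2 + 13 + 3 + 3 + 18) / 5 = 7.8000
deviations (xᵢ − x̄): -5.8000, 5.2000, -4.8000, -4.8000, 10.2000
Σ(xᵢ − x̄)² = 210.8000 ⇒ m₂ = 210.8000/5 = 42.16000
Σ(xᵢ − x̄)³ = 785.5200 ⇒ m₃ = 785.5200/5 = 157.10400
m₂^(3/2) = 42.16000^(1.5) = 273.74797
g1 = m₃ / m₂^(3/2) = 157.10400 / 273.74797 ≈ 0.574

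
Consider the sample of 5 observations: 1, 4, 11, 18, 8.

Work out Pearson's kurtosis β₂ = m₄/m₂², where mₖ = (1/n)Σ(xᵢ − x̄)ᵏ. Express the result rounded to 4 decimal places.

1.9856

x̄ = 8.4000
Σ(xᵢ − x̄)² = 173.2000 ⇒ m₂ = 34.64000
Σ(xᵢ − x̄)⁴ = 11912.6560 ⇒ m₄ = 2382.53120
m₂² = 1199.92960
β₂ = m₄/m₂² = 2382.53120 / 1199.92960 ≈ 1.9856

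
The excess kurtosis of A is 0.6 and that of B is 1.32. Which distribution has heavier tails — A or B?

Higher excess kurtosis ⇒ heavier tails relative to the normal distribution.
0.6 vs 1.32: the larger is 1.32, so B has heavier tails.

B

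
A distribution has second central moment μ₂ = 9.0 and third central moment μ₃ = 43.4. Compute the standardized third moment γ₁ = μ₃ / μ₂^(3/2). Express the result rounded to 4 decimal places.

σ = √μ₂ = √9.0 = 3.00000
σ³ = μ₂^(3/2) = 27.00000
γ₁ = μ₃/σ³ = 43.4 / 27.00000 ≈ 1.6074

1.6074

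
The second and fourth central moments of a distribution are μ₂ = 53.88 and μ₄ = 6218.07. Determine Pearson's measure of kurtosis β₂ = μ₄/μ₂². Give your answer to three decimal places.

μ₂² = 53.88² = 2903.05440
μ₄/μ₂² = 6218.07 / 2903.05440 = 2.14191
β₂ ≈ 2.142

2.142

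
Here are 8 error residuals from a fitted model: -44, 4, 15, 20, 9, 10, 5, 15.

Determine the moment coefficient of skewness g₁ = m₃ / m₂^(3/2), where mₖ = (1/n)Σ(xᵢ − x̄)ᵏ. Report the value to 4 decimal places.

x̄ = (-44 + 4 + 15 + 20 + 9 + 10 + 5 + 15) / 8 = 4.2500
deviations (xᵢ − x̄): -48.2500, -0.2500, 10.7500, 15.7500, 4.7500, 5.7500, 0.7500, 10.7500
Σ(xᵢ − x̄)² = 2863.5000 ⇒ m₂ = 2863.5000/8 = 357.93750
Σ(xᵢ − x̄)³ = -105639.7500 ⇒ m₃ = -105639.7500/8 = -13204.96875
m₂^(3/2) = 357.93750^(1.5) = 6771.90412
g₁ = m₃ / m₂^(3/2) = -13204.96875 / 6771.90412 ≈ -1.9500

-1.9500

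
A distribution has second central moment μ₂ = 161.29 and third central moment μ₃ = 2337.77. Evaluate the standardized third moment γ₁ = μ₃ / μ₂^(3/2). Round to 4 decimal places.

1.1413

σ = √μ₂ = √161.29 = 12.70000
σ³ = μ₂^(3/2) = 2048.38300
γ₁ = μ₃/σ³ = 2337.77 / 2048.38300 ≈ 1.1413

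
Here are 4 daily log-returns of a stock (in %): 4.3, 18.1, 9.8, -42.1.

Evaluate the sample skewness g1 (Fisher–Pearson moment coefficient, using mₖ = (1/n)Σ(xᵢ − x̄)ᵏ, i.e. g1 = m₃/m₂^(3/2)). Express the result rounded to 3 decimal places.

-1.002

x̄ = (4.3 + 18.1 + 9.8 - 42.1) / 4 = -2.4750
deviations (xᵢ − x̄): 6.7750, 20.5750, 12.2750, -39.6250
Σ(xᵢ − x̄)² = 2190.0475 ⇒ m₂ = 2190.0475/4 = 547.51188
Σ(xᵢ − x̄)³ = -51346.2746 ⇒ m₃ = -51346.2746/4 = -12836.56866
m₂^(3/2) = 547.51188^(1.5) = 12811.21485
g1 = m₃ / m₂^(3/2) = -12836.56866 / 12811.21485 ≈ -1.002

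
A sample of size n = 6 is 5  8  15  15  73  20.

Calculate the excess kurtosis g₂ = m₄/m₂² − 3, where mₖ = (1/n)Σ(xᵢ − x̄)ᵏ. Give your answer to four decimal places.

x̄ = 22.6667
Σ(xᵢ − x̄)² = 3185.3333 ⇒ m₂ = 530.88889
Σ(xᵢ − x̄)⁴ = 6568987.1111 ⇒ m₄ = 1094831.18519
m₂² = 281843.01235
g₂ = m₄/m₂² − 3 = 3.88454 − 3 ≈ 0.8845

0.8845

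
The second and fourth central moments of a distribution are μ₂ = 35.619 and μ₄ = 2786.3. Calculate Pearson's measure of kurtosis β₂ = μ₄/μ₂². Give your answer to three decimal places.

2.196

μ₂² = 35.619² = 1268.71316
μ₄/μ₂² = 2786.3 / 1268.71316 = 2.19616
β₂ ≈ 2.196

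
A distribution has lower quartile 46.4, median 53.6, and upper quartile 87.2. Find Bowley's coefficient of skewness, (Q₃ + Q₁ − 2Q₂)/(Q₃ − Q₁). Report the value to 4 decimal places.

numerator: Q₃ + Q₁ − 2Q₂ = 87.2 + 46.4 − 2×53.6 = 26.4000
denominator: Q₃ − Q₁ = 87.2 − 46.4 = 40.8000
Bowley skewness = 26.4000 / 40.8000 ≈ 0.6471

0.6471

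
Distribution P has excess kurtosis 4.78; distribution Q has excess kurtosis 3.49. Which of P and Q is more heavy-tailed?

P

Higher excess kurtosis ⇒ heavier tails relative to the normal distribution.
4.78 vs 3.49: the larger is 4.78, so P has heavier tails.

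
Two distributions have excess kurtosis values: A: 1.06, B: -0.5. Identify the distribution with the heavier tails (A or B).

A

Higher excess kurtosis ⇒ heavier tails relative to the normal distribution.
1.06 vs -0.5: the larger is 1.06, so A has heavier tails. (A is leptokurtic — heavier-than-normal tails; the other is platykurtic.)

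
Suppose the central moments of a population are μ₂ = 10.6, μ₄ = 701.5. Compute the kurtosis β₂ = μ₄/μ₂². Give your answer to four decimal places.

6.2433

μ₂² = 10.6² = 112.36000
μ₄/μ₂² = 701.5 / 112.36000 = 6.24333
β₂ ≈ 6.2433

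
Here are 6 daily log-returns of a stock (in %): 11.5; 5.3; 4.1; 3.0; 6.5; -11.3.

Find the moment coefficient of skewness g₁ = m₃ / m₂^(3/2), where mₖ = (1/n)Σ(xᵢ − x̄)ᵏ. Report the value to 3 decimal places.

-1.166

x̄ = (11.5 + 5.3 + 4.1 + 3.0 + 6.5 - 11.3) / 6 = 3.1833
deviations (xᵢ − x̄): 8.3167, 2.1167, 0.9167, -0.1833, 3.3167, -14.4833
Σ(xᵢ − x̄)² = 295.2883 ⇒ m₂ = 295.2883/6 = 49.21472
Σ(xᵢ − x̄)³ = -2416.1546 ⇒ m₃ = -2416.1546/6 = -402.69243
m₂^(3/2) = 49.21472^(1.5) = 345.25705
g₁ = m₃ / m₂^(3/2) = -402.69243 / 345.25705 ≈ -1.166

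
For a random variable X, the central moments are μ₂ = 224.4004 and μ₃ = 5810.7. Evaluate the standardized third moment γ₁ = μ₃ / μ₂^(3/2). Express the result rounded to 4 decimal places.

1.7286

σ = √μ₂ = √224.4004 = 14.98000
σ³ = μ₂^(3/2) = 3361.51799
γ₁ = μ₃/σ³ = 5810.7 / 3361.51799 ≈ 1.7286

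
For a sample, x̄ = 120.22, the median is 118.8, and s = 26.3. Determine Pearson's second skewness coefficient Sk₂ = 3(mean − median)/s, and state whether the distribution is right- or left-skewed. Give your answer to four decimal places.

0.1620, right-skewed

Sk₂ = 3(120.22 − 118.8) / 26.3 = 3 × 1.4200 / 26.3
    = 4.2600 / 26.3 ≈ 0.1620
Sk₂ > 0 ⇒ mean > median ⇒ right-skewed (positive skew).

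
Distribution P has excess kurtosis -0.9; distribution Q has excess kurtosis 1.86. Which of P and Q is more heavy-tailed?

Q

Higher excess kurtosis ⇒ heavier tails relative to the normal distribution.
-0.9 vs 1.86: the larger is 1.86, so Q has heavier tails. (Q is leptokurtic — heavier-than-normal tails; the other is platykurtic.)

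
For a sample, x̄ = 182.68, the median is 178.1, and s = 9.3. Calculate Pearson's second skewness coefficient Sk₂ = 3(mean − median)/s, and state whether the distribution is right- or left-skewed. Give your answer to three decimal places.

Sk₂ = 3(182.68 − 178.1) / 9.3 = 3 × 4.5800 / 9.3
    = 13.7400 / 9.3 ≈ 1.477
Sk₂ > 0 ⇒ mean > median ⇒ right-skewed (positive skew).

1.477, right-skewed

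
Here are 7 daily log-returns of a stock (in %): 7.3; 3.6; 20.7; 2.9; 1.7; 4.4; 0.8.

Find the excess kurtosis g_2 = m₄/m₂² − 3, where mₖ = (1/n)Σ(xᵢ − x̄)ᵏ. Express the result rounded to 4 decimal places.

1.3304

x̄ = 5.9143
Σ(xᵢ − x̄)² = 281.1886 ⇒ m₂ = 40.16980
Σ(xᵢ − x̄)⁴ = 48913.2864 ⇒ m₄ = 6987.61234
m₂² = 1613.61250
g_2 = m₄/m₂² − 3 = 4.33042 − 3 ≈ 1.3304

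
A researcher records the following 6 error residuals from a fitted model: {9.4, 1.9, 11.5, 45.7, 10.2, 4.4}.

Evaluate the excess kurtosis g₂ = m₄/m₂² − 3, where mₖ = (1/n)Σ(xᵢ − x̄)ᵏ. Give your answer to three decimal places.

x̄ = 13.8500
Σ(xᵢ − x̄)² = 1285.1750 ⇒ m₂ = 214.19583
Σ(xᵢ − x̄)⁴ = 1058020.6250 ⇒ m₄ = 176336.77084
m₂² = 45879.85502
g₂ = m₄/m₂² − 3 = 3.84345 − 3 ≈ 0.843

0.843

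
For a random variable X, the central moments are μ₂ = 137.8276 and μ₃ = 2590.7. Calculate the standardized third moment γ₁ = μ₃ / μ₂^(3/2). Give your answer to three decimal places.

1.601

σ = √μ₂ = √137.8276 = 11.74000
σ³ = μ₂^(3/2) = 1618.09602
γ₁ = μ₃/σ³ = 2590.7 / 1618.09602 ≈ 1.601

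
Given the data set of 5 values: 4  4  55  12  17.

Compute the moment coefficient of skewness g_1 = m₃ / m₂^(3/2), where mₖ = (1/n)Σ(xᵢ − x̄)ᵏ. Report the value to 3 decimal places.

x̄ = (4 + 4 + 55 + 12 + 17) / 5 = 18.4000
deviations (xᵢ − x̄): -14.4000, -14.4000, 36.6000, -6.4000, -1.4000
Σ(xᵢ − x̄)² = 1797.2000 ⇒ m₂ = 1797.2000/5 = 359.44000
Σ(xᵢ − x̄)³ = 42791.0400 ⇒ m₃ = 42791.0400/5 = 8558.20800
m₂^(3/2) = 359.44000^(1.5) = 6814.58807
g_1 = m₃ / m₂^(3/2) = 8558.20800 / 6814.58807 ≈ 1.256

1.256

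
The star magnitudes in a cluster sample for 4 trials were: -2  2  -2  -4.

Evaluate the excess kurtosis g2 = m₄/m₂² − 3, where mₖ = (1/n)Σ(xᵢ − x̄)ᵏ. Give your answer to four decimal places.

-0.9030

x̄ = -1.5000
Σ(xᵢ − x̄)² = 19.0000 ⇒ m₂ = 4.75000
Σ(xᵢ − x̄)⁴ = 189.2500 ⇒ m₄ = 47.31250
m₂² = 22.56250
g2 = m₄/m₂² − 3 = 2.09695 − 3 ≈ -0.9030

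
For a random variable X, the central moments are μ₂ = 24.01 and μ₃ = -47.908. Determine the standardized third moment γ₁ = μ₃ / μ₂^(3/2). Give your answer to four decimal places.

-0.4072

σ = √μ₂ = √24.01 = 4.90000
σ³ = μ₂^(3/2) = 117.64900
γ₁ = μ₃/σ³ = -47.908 / 117.64900 ≈ -0.4072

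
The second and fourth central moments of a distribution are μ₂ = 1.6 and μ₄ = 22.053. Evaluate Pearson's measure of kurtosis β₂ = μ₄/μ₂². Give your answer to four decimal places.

8.6145

μ₂² = 1.6² = 2.56000
μ₄/μ₂² = 22.053 / 2.56000 = 8.61445
β₂ ≈ 8.6145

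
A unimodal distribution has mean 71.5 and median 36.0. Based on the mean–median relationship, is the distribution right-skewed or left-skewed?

right-skewed

mean − median = 71.5 − 36.0 = 35.5
mean > median ⇒ the longer tail is on the right ⇒ right-skewed (positively skewed).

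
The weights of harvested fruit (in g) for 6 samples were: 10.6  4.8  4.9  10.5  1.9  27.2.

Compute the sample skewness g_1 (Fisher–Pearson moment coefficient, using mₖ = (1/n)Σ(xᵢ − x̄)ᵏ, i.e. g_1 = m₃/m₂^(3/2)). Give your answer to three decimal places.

x̄ = (10.6 + 4.8 + 4.9 + 10.5 + 1.9 + 27.2) / 6 = 9.9833
deviations (xᵢ − x̄): 0.6167, -5.1833, -5.0833, 0.5167, -8.0833, 17.2167
Σ(xᵢ − x̄)² = 415.1083 ⇒ m₂ = 415.1083/6 = 69.18472
Σ(xᵢ − x̄)³ = 4304.8444 ⇒ m₃ = 4304.8444/6 = 717.47407
m₂^(3/2) = 69.18472^(1.5) = 575.46021
g_1 = m₃ / m₂^(3/2) = 717.47407 / 575.46021 ≈ 1.247

1.247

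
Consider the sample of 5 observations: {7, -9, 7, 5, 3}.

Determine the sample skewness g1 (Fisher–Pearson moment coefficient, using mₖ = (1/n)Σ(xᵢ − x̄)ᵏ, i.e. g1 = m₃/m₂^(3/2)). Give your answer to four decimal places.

-1.2832

x̄ = (7 - 9 + 7 + 5 + 3) / 5 = 2.6000
deviations (xᵢ − x̄): 4.4000, -11.6000, 4.4000, 2.4000, 0.4000
Σ(xᵢ − x̄)² = 179.2000 ⇒ m₂ = 179.2000/5 = 35.84000
Σ(xᵢ − x̄)³ = -1376.6400 ⇒ m₃ = -1376.6400/5 = -275.32800
m₂^(3/2) = 35.84000^(1.5) = 214.56160
g1 = m₃ / m₂^(3/2) = -275.32800 / 214.56160 ≈ -1.2832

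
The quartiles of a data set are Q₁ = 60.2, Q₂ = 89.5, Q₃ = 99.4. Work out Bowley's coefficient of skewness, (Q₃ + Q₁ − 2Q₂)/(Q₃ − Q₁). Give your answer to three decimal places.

numerator: Q₃ + Q₁ − 2Q₂ = 99.4 + 60.2 − 2×89.5 = -19.4000
denominator: Q₃ − Q₁ = 99.4 − 60.2 = 39.2000
Bowley skewness = -19.4000 / 39.2000 ≈ -0.495

-0.495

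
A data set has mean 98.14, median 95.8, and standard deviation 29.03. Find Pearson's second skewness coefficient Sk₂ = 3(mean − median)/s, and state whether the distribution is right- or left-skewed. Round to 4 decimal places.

Sk₂ = 3(98.14 − 95.8) / 29.03 = 3 × 2.3400 / 29.03
    = 7.0200 / 29.03 ≈ 0.2418
Sk₂ > 0 ⇒ mean > median ⇒ right-skewed (positive skew).

0.2418, right-skewed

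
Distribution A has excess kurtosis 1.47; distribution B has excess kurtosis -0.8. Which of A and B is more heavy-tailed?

Higher excess kurtosis ⇒ heavier tails relative to the normal distribution.
1.47 vs -0.8: the larger is 1.47, so A has heavier tails. (A is leptokurtic — heavier-than-normal tails; the other is platykurtic.)

A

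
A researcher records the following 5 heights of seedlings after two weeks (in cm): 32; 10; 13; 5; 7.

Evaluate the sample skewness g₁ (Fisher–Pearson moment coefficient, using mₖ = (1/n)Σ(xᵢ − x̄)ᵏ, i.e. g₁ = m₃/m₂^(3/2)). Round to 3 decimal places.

x̄ = (32 + 10 + 13 + 5 + 7) / 5 = 13.4000
deviations (xᵢ − x̄): 18.6000, -3.4000, -0.4000, -8.4000, -6.4000
Σ(xᵢ − x̄)² = 469.2000 ⇒ m₂ = 469.2000/5 = 93.84000
Σ(xᵢ − x̄)³ = 5540.6400 ⇒ m₃ = 5540.6400/5 = 1108.12800
m₂^(3/2) = 93.84000^(1.5) = 909.03792
g₁ = m₃ / m₂^(3/2) = 1108.12800 / 909.03792 ≈ 1.219

1.219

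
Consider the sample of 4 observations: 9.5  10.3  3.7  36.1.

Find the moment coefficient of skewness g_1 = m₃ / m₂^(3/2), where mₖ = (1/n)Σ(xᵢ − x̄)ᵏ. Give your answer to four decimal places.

x̄ = (9.5 + 10.3 + 3.7 + 36.1) / 4 = 14.9000
deviations (xᵢ − x̄): -5.4000, -4.6000, -11.2000, 21.2000
Σ(xᵢ − x̄)² = 625.2000 ⇒ m₂ = 625.2000/4 = 156.30000
Σ(xᵢ − x̄)³ = 7868.4000 ⇒ m₃ = 7868.4000/4 = 1967.10000
m₂^(3/2) = 156.30000^(1.5) = 1954.06257
g_1 = m₃ / m₂^(3/2) = 1967.10000 / 1954.06257 ≈ 1.0067

1.0067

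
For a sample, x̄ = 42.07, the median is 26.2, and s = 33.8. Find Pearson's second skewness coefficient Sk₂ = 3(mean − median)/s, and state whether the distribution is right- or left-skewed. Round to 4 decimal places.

1.4086, right-skewed

Sk₂ = 3(42.07 − 26.2) / 33.8 = 3 × 15.8700 / 33.8
    = 47.6100 / 33.8 ≈ 1.4086
Sk₂ > 0 ⇒ mean > median ⇒ right-skewed (positive skew).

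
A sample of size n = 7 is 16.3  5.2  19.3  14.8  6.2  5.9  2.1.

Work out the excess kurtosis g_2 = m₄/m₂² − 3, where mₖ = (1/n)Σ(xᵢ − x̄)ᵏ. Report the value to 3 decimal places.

x̄ = 9.9714
Σ(xᵢ − x̄)² = 265.9143 ⇒ m₂ = 37.98776
Σ(xᵢ − x̄)⁴ = 14554.9079 ⇒ m₄ = 2079.27255
m₂² = 1443.06954
g_2 = m₄/m₂² − 3 = 1.44087 − 3 ≈ -1.559

-1.559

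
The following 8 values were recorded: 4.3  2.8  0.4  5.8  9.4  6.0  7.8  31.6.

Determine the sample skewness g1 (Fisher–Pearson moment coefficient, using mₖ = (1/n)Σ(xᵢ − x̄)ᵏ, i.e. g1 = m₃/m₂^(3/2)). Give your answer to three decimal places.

1.896

x̄ = (4.3 + 2.8 + 0.4 + 5.8 + 9.4 + 6.0 + 7.8 + 31.6) / 8 = 8.5125
deviations (xᵢ − x̄): -4.2125, -5.7125, -8.1125, -2.7125, 0.8875, -2.5125, -0.7125, 23.0875
Σ(xᵢ − x̄)² = 664.1888 ⇒ m₂ = 664.1888/8 = 83.02359
Σ(xᵢ − x̄)³ = 11475.8399 ⇒ m₃ = 11475.8399/8 = 1434.47999
m₂^(3/2) = 83.02359^(1.5) = 756.48843
g1 = m₃ / m₂^(3/2) = 1434.47999 / 756.48843 ≈ 1.896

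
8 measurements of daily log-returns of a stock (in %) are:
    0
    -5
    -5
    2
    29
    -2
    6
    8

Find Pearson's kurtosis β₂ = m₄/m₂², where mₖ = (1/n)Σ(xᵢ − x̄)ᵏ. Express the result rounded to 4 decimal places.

4.2838

x̄ = 4.1250
Σ(xᵢ − x̄)² = 862.8750 ⇒ m₂ = 107.85938
Σ(xᵢ − x̄)⁴ = 398692.4004 ⇒ m₄ = 49836.55005
m₂² = 11633.64478
β₂ = m₄/m₂² = 49836.55005 / 11633.64478 ≈ 4.2838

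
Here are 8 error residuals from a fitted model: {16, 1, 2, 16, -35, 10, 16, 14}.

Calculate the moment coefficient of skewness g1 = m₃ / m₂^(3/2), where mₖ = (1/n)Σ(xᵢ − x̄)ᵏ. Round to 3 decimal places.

x̄ = (16 + 1 + 2 + 16 - 35 + 10 + 16 + 14) / 8 = 5.0000
deviations (xᵢ − x̄): 11.0000, -4.0000, -3.0000, 11.0000, -40.0000, 5.0000, 11.0000, 9.0000
Σ(xᵢ − x̄)² = 2094.0000 ⇒ m₂ = 2094.0000/8 = 261.75000
Σ(xᵢ − x̄)³ = -59244.0000 ⇒ m₃ = -59244.0000/8 = -7405.50000
m₂^(3/2) = 261.75000^(1.5) = 4234.77203
g1 = m₃ / m₂^(3/2) = -7405.50000 / 4234.77203 ≈ -1.749

-1.749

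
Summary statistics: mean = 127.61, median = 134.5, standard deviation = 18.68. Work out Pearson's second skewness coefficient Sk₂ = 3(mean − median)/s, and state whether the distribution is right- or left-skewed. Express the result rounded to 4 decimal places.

Sk₂ = 3(127.61 − 134.5) / 18.68 = 3 × -6.8900 / 18.68
    = -20.6700 / 18.68 ≈ -1.1065
Sk₂ < 0 ⇒ mean < median ⇒ left-skewed (negative skew).

-1.1065, left-skewed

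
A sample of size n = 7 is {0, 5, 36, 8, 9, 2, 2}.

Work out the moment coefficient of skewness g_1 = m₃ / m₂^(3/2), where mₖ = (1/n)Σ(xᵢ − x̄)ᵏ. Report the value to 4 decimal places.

1.7496

x̄ = (0 + 5 + 36 + 8 + 9 + 2 + 2) / 7 = 8.8571
deviations (xᵢ − x̄): -8.8571, -3.8571, 27.1429, -0.8571, 0.1429, -6.8571, -6.8571
Σ(xᵢ − x̄)² = 924.8571 ⇒ m₂ = 924.8571/7 = 132.12245
Σ(xᵢ − x̄)³ = 18599.3878 ⇒ m₃ = 18599.3878/7 = 2657.05539
m₂^(3/2) = 132.12245^(1.5) = 1518.67528
g_1 = m₃ / m₂^(3/2) = 2657.05539 / 1518.67528 ≈ 1.7496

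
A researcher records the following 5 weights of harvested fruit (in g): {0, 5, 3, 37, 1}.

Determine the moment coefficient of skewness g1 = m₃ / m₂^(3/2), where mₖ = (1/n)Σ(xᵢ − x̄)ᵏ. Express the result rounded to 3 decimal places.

x̄ = (0 + 5 + 3 + 37 + 1) / 5 = 9.2000
deviations (xᵢ − x̄): -9.2000, -4.2000, -6.2000, 27.8000, -8.2000
Σ(xᵢ − x̄)² = 980.8000 ⇒ m₂ = 980.8000/5 = 196.16000
Σ(xᵢ − x̄)³ = 19842.4800 ⇒ m₃ = 19842.4800/5 = 3968.49600
m₂^(3/2) = 196.16000^(1.5) = 2747.36069
g1 = m₃ / m₂^(3/2) = 3968.49600 / 2747.36069 ≈ 1.444

1.444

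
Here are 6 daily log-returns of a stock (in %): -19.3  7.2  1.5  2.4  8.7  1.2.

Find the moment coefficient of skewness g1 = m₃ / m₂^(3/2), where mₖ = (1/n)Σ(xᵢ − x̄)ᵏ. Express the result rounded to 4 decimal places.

x̄ = (-19.3 + 7.2 + 1.5 + 2.4 + 8.7 + 1.2) / 6 = 0.2833
deviations (xᵢ − x̄): -19.5833, 6.9167, 1.2167, 2.1167, 8.4167, 0.9167
Σ(xᵢ − x̄)² = 508.9883 ⇒ m₂ = 508.9883/6 = 84.83139
Σ(xᵢ − x̄)³ = -6571.1556 ⇒ m₃ = -6571.1556/6 = -1095.19259
m₂^(3/2) = 84.83139^(1.5) = 781.33066
g1 = m₃ / m₂^(3/2) = -1095.19259 / 781.33066 ≈ -1.4017

-1.4017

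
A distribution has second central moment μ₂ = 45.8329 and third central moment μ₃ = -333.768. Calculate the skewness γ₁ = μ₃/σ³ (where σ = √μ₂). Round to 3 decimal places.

σ = √μ₂ = √45.8329 = 6.77000
σ³ = μ₂^(3/2) = 310.28873
γ₁ = μ₃/σ³ = -333.768 / 310.28873 ≈ -1.076

-1.076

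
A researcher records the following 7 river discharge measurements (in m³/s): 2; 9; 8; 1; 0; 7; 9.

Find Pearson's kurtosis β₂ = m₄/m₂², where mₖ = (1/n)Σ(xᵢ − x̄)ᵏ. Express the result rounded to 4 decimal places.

x̄ = 5.1429
Σ(xᵢ − x̄)² = 94.8571 ⇒ m₂ = 13.55102
Σ(xᵢ − x̄)⁴ = 1612.9096 ⇒ m₄ = 230.41566
m₂² = 183.63015
β₂ = m₄/m₂² = 230.41566 / 183.63015 ≈ 1.2548

1.2548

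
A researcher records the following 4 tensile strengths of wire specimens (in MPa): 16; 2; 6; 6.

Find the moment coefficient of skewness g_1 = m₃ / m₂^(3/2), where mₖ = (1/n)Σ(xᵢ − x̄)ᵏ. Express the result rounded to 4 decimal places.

0.7969

x̄ = (16 + 2 + 6 + 6) / 4 = 7.5000
deviations (xᵢ − x̄): 8.5000, -5.5000, -1.5000, -1.5000
Σ(xᵢ − x̄)² = 107.0000 ⇒ m₂ = 107.0000/4 = 26.75000
Σ(xᵢ − x̄)³ = 441.0000 ⇒ m₃ = 441.0000/4 = 110.25000
m₂^(3/2) = 26.75000^(1.5) = 138.35208
g_1 = m₃ / m₂^(3/2) = 110.25000 / 138.35208 ≈ 0.7969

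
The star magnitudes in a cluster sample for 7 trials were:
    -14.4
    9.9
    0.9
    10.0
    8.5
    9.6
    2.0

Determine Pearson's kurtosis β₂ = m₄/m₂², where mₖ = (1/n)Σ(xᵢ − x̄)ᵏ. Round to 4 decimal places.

3.5472

x̄ = 3.7857
Σ(xᵢ − x̄)² = 474.2686 ⇒ m₂ = 67.75265
Σ(xᵢ − x̄)⁴ = 113981.0340 ⇒ m₄ = 16283.00486
m₂² = 4590.42200
β₂ = m₄/m₂² = 16283.00486 / 4590.42200 ≈ 3.5472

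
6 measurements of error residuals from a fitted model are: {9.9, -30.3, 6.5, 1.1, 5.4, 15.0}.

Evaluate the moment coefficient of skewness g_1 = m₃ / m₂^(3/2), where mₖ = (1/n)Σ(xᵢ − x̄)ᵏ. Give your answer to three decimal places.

-1.457

x̄ = (9.9 - 30.3 + 6.5 + 1.1 + 5.4 + 15.0) / 6 = 1.2667
deviations (xᵢ − x̄): 8.6333, -31.5667, 5.2333, -0.1667, 4.1333, 13.7333
Σ(xᵢ − x̄)² = 1304.0933 ⇒ m₂ = 1304.0933/6 = 217.34889
Σ(xᵢ − x̄)³ = -28007.1564 ⇒ m₃ = -28007.1564/6 = -4667.85941
m₂^(3/2) = 217.34889^(1.5) = 3204.32189
g_1 = m₃ / m₂^(3/2) = -4667.85941 / 3204.32189 ≈ -1.457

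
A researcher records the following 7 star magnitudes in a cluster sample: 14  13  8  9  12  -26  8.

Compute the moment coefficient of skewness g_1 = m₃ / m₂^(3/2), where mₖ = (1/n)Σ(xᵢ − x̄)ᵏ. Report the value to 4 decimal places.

x̄ = (14 + 13 + 8 + 9 + 12 - 26 + 8) / 7 = 5.4286
deviations (xᵢ − x̄): 8.5714, 7.5714, 2.5714, 3.5714, 6.5714, -31.4286, 2.5714
Σ(xᵢ − x̄)² = 1187.7143 ⇒ m₂ = 1187.7143/7 = 169.67347
Σ(xᵢ − x̄)³ = -29616.6122 ⇒ m₃ = -29616.6122/7 = -4230.94461
m₂^(3/2) = 169.67347^(1.5) = 2210.14573
g_1 = m₃ / m₂^(3/2) = -4230.94461 / 2210.14573 ≈ -1.9143

-1.9143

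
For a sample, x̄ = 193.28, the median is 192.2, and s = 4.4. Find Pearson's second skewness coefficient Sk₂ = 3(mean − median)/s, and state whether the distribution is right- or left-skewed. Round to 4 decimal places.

0.7364, right-skewed

Sk₂ = 3(193.28 − 192.2) / 4.4 = 3 × 1.0800 / 4.4
    = 3.2400 / 4.4 ≈ 0.7364
Sk₂ > 0 ⇒ mean > median ⇒ right-skewed (positive skew).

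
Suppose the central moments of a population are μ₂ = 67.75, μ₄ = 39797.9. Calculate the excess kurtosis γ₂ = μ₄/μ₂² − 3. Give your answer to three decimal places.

5.670

μ₂² = 67.75² = 4590.06250
μ₄/μ₂² = 39797.9 / 4590.06250 = 8.67045
γ₂ = 8.67045 − 3 ≈ 5.670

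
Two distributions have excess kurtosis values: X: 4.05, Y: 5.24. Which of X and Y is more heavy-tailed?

Y

Higher excess kurtosis ⇒ heavier tails relative to the normal distribution.
4.05 vs 5.24: the larger is 5.24, so Y has heavier tails.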